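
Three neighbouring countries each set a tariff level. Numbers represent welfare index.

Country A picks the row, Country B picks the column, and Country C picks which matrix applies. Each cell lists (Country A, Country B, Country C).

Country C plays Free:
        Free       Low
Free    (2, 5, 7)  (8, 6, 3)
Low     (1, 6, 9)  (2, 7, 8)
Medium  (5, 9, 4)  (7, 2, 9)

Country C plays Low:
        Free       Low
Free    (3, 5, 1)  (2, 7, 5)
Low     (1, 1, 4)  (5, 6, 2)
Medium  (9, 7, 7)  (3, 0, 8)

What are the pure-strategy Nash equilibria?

Country A against (Free, Free): payoffs 2, 1, 5 → best response Medium.
Country A against (Free, Low): payoffs 3, 1, 9 → best response Medium.
Country A against (Low, Free): payoffs 8, 2, 7 → best response Free.
Country A against (Low, Low): payoffs 2, 5, 3 → best response Low.
Country B against (Free, Free): payoffs 5, 6 → best response Low.
Country B against (Free, Low): payoffs 5, 7 → best response Low.
Country B against (Low, Free): payoffs 6, 7 → best response Low.
Country B against (Low, Low): payoffs 1, 6 → best response Low.
Country B against (Medium, Free): payoffs 9, 2 → best response Free.
Country B against (Medium, Low): payoffs 7, 0 → best response Free.
Country C against (Free, Free): payoffs 7, 1 → best response Free.
Country C against (Free, Low): payoffs 3, 5 → best response Low.
Country C against (Low, Free): payoffs 9, 4 → best response Free.
Country C against (Low, Low): payoffs 8, 2 → best response Free.
Country C against (Medium, Free): payoffs 4, 7 → best response Low.
Country C against (Medium, Low): payoffs 9, 8 → best response Free.
Mutual best responses: (Medium, Free, Low).

The unique pure-strategy Nash equilibrium is (Medium, Free, Low).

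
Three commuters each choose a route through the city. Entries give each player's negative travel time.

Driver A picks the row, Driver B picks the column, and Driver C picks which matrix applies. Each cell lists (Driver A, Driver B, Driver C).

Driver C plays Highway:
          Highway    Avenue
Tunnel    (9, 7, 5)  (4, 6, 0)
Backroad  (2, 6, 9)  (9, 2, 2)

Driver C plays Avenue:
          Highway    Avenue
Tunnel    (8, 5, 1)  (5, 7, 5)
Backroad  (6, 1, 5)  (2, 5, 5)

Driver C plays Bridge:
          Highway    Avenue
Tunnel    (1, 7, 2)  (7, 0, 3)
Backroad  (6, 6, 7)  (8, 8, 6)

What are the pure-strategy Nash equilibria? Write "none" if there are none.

Driver A against (Highway, Highway): payoffs 9, 2 → best response Tunnel.
Driver A against (Highway, Avenue): payoffs 8, 6 → best response Tunnel.
Driver A against (Highway, Bridge): payoffs 1, 6 → best response Backroad.
Driver A against (Avenue, Highway): payoffs 4, 9 → best response Backroad.
Driver A against (Avenue, Avenue): payoffs 5, 2 → best response Tunnel.
Driver A against (Avenue, Bridge): payoffs 7, 8 → best response Backroad.
Driver B against (Tunnel, Highway): payoffs 7, 6 → best response Highway.
Driver B against (Tunnel, Avenue): payoffs 5, 7 → best response Avenue.
Driver B against (Tunnel, Bridge): payoffs 7, 0 → best response Highway.
Driver B against (Backroad, Highway): payoffs 6, 2 → best response Highway.
Driver B against (Backroad, Avenue): payoffs 1, 5 → best response Avenue.
Driver B against (Backroad, Bridge): payoffs 6, 8 → best response Avenue.
Driver C against (Tunnel, Highway): payoffs 5, 1, 2 → best response Highway.
Driver C against (Tunnel, Avenue): payoffs 0, 5, 3 → best response Avenue.
Driver C against (Backroad, Highway): payoffs 9, 5, 7 → best response Highway.
Driver C against (Backroad, Avenue): payoffs 2, 5, 6 → best response Bridge.
Mutual best responses: (Tunnel, Highway, Highway); (Tunnel, Avenue, Avenue); (Backroad, Avenue, Bridge).

(Tunnel, Highway, Highway); (Tunnel, Avenue, Avenue); (Backroad, Avenue, Bridge)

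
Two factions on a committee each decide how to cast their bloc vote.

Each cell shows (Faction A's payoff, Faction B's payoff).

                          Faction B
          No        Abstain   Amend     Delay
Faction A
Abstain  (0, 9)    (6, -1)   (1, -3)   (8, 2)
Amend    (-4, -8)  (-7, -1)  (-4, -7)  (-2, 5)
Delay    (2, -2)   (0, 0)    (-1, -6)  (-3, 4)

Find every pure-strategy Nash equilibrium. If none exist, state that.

Mark each player's best response to every combination of opponents' strategies; a profile where every player is best-responding is a pure Nash equilibrium.
Faction A against No: payoffs 0, -4, 2 → best response Delay.
Faction A against Abstain: payoffs 6, -7, 0 → best response Abstain.
Faction A against Amend: payoffs 1, -4, -1 → best response Abstain.
Faction A against Delay: payoffs 8, -2, -3 → best response Abstain.
Faction B against Abstain: payoffs 9, -1, -3, 2 → best response No.
Faction B against Amend: payoffs -8, -1, -7, 5 → best response Delay.
Faction B against Delay: payoffs -2, 0, -6, 4 → best response Delay.
No profile is a mutual best response for all players.

No pure-strategy Nash equilibrium.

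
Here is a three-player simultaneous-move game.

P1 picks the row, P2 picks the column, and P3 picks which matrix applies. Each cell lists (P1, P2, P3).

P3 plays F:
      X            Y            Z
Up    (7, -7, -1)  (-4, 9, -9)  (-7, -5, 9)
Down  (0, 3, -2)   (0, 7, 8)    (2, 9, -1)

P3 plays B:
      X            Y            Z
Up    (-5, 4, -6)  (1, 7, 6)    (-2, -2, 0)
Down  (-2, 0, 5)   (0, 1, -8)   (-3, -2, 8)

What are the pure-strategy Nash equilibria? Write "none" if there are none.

(Up, Y, B)

P1 against (X, F): payoffs 7, 0 → best response Up.
P1 against (X, B): payoffs -5, -2 → best response Down.
P1 against (Y, F): payoffs -4, 0 → best response Down.
P1 against (Y, B): payoffs 1, 0 → best response Up.
P1 against (Z, F): payoffs -7, 2 → best response Down.
P1 against (Z, B): payoffs -2, -3 → best response Up.
P2 against (Up, F): payoffs -7, 9, -5 → best response Y.
P2 against (Up, B): payoffs 4, 7, -2 → best response Y.
P2 against (Down, F): payoffs 3, 7, 9 → best response Z.
P2 against (Down, B): payoffs 0, 1, -2 → best response Y.
P3 against (Up, X): payoffs -1, -6 → best response F.
P3 against (Up, Y): payoffs -9, 6 → best response B.
P3 against (Up, Z): payoffs 9, 0 → best response F.
P3 against (Down, X): payoffs -2, 5 → best response B.
P3 against (Down, Y): payoffs 8, -8 → best response F.
P3 against (Down, Z): payoffs -1, 8 → best response B.
Mutual best responses: (Up, Y, B).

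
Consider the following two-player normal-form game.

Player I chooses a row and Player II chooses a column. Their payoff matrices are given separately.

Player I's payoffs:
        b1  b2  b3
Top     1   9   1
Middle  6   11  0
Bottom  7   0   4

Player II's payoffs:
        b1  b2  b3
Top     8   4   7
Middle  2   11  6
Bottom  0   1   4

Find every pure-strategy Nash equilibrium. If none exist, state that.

For each player, find the best response to each opponent profile; mutual best responses are the pure NE.
Player I against b1: payoffs 1, 6, 7 → best response Bottom.
Player I against b2: payoffs 9, 11, 0 → best response Middle.
Player I against b3: payoffs 1, 0, 4 → best response Bottom.
Player II against Top: payoffs 8, 4, 7 → best response b1.
Player II against Middle: payoffs 2, 11, 6 → best response b2.
Player II against Bottom: payoffs 0, 1, 4 → best response b3.
Mutual best responses: (Middle, b2); (Bottom, b3).

Pure-strategy Nash equilibria: (Middle, b2), (Bottom, b3)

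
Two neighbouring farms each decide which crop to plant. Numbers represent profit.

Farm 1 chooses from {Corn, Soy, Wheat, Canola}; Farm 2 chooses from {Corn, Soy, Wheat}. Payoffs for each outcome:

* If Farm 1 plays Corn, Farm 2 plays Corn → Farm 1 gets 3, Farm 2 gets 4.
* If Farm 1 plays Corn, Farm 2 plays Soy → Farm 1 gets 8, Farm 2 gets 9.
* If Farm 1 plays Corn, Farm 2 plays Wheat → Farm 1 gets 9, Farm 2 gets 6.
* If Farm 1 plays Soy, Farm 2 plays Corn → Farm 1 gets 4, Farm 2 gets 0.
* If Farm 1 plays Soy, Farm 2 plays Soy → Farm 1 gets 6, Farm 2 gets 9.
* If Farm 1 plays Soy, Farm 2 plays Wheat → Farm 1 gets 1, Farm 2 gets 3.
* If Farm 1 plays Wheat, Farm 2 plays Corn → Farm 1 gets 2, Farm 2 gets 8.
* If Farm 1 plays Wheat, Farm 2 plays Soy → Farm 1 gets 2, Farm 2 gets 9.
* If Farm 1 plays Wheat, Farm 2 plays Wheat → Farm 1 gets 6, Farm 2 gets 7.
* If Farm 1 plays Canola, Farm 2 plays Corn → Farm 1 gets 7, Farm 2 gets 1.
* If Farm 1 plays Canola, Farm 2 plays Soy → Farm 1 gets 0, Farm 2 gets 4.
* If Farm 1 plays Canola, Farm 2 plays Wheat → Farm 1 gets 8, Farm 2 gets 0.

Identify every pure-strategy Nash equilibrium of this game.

The unique pure-strategy Nash equilibrium is (Corn, Soy).

Farm 1 against Corn: payoffs 3, 4, 2, 7 → best response Canola.
Farm 1 against Soy: payoffs 8, 6, 2, 0 → best response Corn.
Farm 1 against Wheat: payoffs 9, 1, 6, 8 → best response Corn.
Farm 2 against Corn: payoffs 4, 9, 6 → best response Soy.
Farm 2 against Soy: payoffs 0, 9, 3 → best response Soy.
Farm 2 against Wheat: payoffs 8, 9, 7 → best response Soy.
Farm 2 against Canola: payoffs 1, 4, 0 → best response Soy.
Mutual best responses: (Corn, Soy).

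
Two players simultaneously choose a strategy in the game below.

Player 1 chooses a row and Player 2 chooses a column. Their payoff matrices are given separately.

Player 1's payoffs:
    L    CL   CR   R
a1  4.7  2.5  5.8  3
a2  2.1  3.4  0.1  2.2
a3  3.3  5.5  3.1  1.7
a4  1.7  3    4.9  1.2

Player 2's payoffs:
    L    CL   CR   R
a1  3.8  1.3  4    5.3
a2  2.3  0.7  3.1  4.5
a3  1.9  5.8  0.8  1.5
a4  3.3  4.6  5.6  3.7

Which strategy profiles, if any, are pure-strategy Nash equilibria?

Player 1 against L: payoffs 4.7, 2.1, 3.3, 1.7 → best response a1.
Player 1 against CL: payoffs 2.5, 3.4, 5.5, 3 → best response a3.
Player 1 against CR: payoffs 5.8, 0.1, 3.1, 4.9 → best response a1.
Player 1 against R: payoffs 3, 2.2, 1.7, 1.2 → best response a1.
Player 2 against a1: payoffs 3.8, 1.3, 4, 5.3 → best response R.
Player 2 against a2: payoffs 2.3, 0.7, 3.1, 4.5 → best response R.
Player 2 against a3: payoffs 1.9, 5.8, 0.8, 1.5 → best response CL.
Player 2 against a4: payoffs 3.3, 4.6, 5.6, 3.7 → best response CR.
Mutual best responses: (a1, R); (a3, CL).

The pure Nash equilibria are (a1, R) and (a3, CL).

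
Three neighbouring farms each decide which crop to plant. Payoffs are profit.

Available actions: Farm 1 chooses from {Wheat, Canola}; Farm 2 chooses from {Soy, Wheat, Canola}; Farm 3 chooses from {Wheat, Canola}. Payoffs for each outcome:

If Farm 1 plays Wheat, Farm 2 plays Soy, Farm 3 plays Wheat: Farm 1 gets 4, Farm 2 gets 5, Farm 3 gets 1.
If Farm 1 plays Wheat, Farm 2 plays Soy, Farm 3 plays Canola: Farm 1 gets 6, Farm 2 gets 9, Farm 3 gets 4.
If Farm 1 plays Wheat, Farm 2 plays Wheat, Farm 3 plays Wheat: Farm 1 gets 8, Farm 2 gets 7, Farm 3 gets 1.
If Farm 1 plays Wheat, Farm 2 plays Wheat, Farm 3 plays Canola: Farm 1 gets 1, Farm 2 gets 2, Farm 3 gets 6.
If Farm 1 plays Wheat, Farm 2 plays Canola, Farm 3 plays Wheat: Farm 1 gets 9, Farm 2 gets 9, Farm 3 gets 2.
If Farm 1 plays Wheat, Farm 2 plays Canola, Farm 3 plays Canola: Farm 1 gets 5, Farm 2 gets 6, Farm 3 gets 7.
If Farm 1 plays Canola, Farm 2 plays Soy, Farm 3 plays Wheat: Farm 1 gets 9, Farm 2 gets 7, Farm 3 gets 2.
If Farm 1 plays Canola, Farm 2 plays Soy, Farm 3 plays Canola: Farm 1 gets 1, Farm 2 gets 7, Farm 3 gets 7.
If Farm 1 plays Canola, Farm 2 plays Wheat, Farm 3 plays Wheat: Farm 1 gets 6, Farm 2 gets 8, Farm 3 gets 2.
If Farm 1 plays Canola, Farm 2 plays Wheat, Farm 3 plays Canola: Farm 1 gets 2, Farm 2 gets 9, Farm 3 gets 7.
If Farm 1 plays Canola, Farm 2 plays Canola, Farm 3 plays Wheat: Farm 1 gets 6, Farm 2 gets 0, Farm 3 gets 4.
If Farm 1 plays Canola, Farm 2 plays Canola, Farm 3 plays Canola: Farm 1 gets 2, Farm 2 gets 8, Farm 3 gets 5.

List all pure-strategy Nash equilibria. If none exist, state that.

(Wheat, Soy, Wheat): Farm 1 can switch to Canola (4 → 9). Not NE.
(Wheat, Soy, Canola): Farm 1 gets 6, best alternative 1; Farm 2 gets 9, best alternative 6; Farm 3 gets 4, best alternative 1. No profitable deviation — NE.
(Wheat, Wheat, Wheat): Farm 2 can switch to Canola (7 → 9). Not NE.
(Wheat, Wheat, Canola): Farm 1 can switch to Canola (1 → 2). Not NE.
(Wheat, Canola, Wheat): Farm 3 can switch to Canola (2 → 7). Not NE.
(Wheat, Canola, Canola): Farm 2 can switch to Soy (6 → 9). Not NE.
(Canola, Soy, Wheat): Farm 2 can switch to Wheat (7 → 8). Not NE.
(Canola, Wheat, Canola): Farm 1 gets 2, best alternative 1; Farm 2 gets 9, best alternative 8; Farm 3 gets 7, best alternative 2. No profitable deviation — NE.
(The remaining 4 profiles each have a profitable deviation by the same check.)

Pure-strategy Nash equilibria: (Wheat, Soy, Canola), (Canola, Wheat, Canola)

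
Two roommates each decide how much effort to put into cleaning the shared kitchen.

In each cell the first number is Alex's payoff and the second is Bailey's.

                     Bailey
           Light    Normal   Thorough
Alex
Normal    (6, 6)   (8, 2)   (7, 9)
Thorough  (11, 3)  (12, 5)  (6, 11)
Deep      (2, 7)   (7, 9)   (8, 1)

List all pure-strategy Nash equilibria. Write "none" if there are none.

Alex against Light: payoffs 6, 11, 2 → best response Thorough.
Alex against Normal: payoffs 8, 12, 7 → best response Thorough.
Alex against Thorough: payoffs 7, 6, 8 → best response Deep.
Bailey against Normal: payoffs 6, 2, 9 → best response Thorough.
Bailey against Thorough: payoffs 3, 5, 11 → best response Thorough.
Bailey against Deep: payoffs 7, 9, 1 → best response Normal.
No profile is a mutual best response for all players.

This game has no pure Nash equilibrium.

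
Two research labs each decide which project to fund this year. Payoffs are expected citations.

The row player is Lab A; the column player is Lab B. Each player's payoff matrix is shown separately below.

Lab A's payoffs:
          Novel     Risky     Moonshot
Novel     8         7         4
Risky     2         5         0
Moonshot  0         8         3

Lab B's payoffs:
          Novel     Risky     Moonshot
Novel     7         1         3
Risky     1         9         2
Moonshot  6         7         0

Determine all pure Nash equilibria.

For each player, find the best response to each opponent profile; mutual best responses are the pure NE.
Lab A against Novel: payoffs 8, 2, 0 → best response Novel.
Lab A against Risky: payoffs 7, 5, 8 → best response Moonshot.
Lab A against Moonshot: payoffs 4, 0, 3 → best response Novel.
Lab B against Novel: payoffs 7, 1, 3 → best response Novel.
Lab B against Risky: payoffs 1, 9, 2 → best response Risky.
Lab B against Moonshot: payoffs 6, 7, 0 → best response Risky.
Mutual best responses: (Novel, Novel); (Moonshot, Risky).

(Novel, Novel), (Moonshot, Risky)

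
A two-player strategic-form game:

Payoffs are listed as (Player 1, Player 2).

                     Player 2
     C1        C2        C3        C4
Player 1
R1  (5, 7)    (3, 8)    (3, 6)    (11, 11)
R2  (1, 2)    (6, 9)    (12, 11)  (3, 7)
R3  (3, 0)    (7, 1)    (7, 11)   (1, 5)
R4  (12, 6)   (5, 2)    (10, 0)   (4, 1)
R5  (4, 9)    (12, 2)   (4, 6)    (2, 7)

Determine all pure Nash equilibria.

(R1, C1): Player 1 can switch to R4 (5 → 12). Not NE.
(R1, C2): Player 1 can switch to R2 (3 → 6). Not NE.
(R1, C3): Player 1 can switch to R2 (3 → 12). Not NE.
(R1, C4): Player 1 gets 11, best alternative 4; Player 2 gets 11, best alternative 8. No profitable deviation — NE.
(R2, C1): Player 1 can switch to R1 (1 → 5). Not NE.
(R2, C2): Player 1 can switch to R3 (6 → 7). Not NE.
(R2, C3): Player 1 gets 12, best alternative 10; Player 2 gets 11, best alternative 9. No profitable deviation — NE.
(R2, C4): Player 1 can switch to R1 (3 → 11). Not NE.
(R3, C1): Player 1 can switch to R1 (3 → 5). Not NE.
(R3, C2): Player 1 can switch to R5 (7 → 12). Not NE.
(R3, C3): Player 1 can switch to R2 (7 → 12). Not NE.
(R3, C4): Player 1 can switch to R1 (1 → 11). Not NE.
(R4, C1): Player 1 gets 12, best alternative 5; Player 2 gets 6, best alternative 2. No profitable deviation — NE.
(The remaining 7 profiles each have a profitable deviation by the same check.)

The pure Nash equilibria are (R1, C4); (R2, C3); (R4, C1).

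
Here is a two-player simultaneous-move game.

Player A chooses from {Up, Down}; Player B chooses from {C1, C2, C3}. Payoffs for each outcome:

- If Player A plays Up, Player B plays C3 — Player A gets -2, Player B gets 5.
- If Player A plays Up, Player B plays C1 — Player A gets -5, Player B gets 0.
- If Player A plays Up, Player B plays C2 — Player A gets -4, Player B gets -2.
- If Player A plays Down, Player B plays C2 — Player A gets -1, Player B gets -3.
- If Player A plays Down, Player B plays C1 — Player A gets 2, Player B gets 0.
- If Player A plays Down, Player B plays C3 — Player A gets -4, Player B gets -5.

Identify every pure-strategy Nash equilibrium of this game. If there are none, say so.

The pure Nash equilibria are (Up, C3), (Down, C1).

Player A against C1: payoffs -5, 2 → best response Down.
Player A against C2: payoffs -4, -1 → best response Down.
Player A against C3: payoffs -2, -4 → best response Up.
Player B against Up: payoffs 0, -2, 5 → best response C3.
Player B against Down: payoffs 0, -3, -5 → best response C1.
Mutual best responses: (Up, C3); (Down, C1).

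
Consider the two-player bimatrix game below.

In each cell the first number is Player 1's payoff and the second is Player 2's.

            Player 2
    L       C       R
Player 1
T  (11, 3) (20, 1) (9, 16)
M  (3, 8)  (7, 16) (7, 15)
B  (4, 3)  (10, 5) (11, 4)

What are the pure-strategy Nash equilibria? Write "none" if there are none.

(T, L): Player 2 can switch to R (3 → 16). Not NE.
(T, C): Player 2 can switch to L (1 → 3). Not NE.
(T, R): Player 1 can switch to B (9 → 11). Not NE.
(M, L): Player 1 can switch to T (3 → 11). Not NE.
(M, C): Player 1 can switch to T (7 → 20). Not NE.
(M, R): Player 1 can switch to T (7 → 9). Not NE.
(B, L): Player 1 can switch to T (4 → 11). Not NE.
(B, C): Player 1 can switch to T (10 → 20). Not NE.
(B, R): Player 2 can switch to C (4 → 5). Not NE.

There is no pure-strategy Nash equilibrium.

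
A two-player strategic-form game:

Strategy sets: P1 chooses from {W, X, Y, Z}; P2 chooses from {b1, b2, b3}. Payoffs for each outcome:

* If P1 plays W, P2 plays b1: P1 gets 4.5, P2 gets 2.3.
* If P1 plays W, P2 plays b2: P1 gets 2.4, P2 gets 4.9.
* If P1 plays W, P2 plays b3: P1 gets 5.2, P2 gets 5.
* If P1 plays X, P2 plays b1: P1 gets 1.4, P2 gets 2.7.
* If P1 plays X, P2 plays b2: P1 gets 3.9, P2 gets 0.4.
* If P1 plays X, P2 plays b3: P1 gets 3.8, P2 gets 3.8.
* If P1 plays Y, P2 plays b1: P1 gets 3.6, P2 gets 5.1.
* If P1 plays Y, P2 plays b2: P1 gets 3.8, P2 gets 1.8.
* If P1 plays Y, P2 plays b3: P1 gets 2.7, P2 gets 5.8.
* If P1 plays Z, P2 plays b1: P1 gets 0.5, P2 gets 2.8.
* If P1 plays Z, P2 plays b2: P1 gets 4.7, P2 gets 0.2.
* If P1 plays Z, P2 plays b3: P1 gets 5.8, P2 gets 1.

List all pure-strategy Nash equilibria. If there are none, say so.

Check each profile: it is a Nash equilibrium iff no player can strictly gain by switching unilaterally.
(W, b1): P2 can switch to b2 (2.3 → 4.9). Not NE.
(W, b2): P1 can switch to X (2.4 → 3.9). Not NE.
(W, b3): P1 can switch to Z (5.2 → 5.8). Not NE.
(X, b1): P1 can switch to W (1.4 → 4.5). Not NE.
(X, b2): P1 can switch to Z (3.9 → 4.7). Not NE.
(X, b3): P1 can switch to W (3.8 → 5.2). Not NE.
(Y, b1): P1 can switch to W (3.6 → 4.5). Not NE.
(Y, b2): P1 can switch to X (3.8 → 3.9). Not NE.
(Y, b3): P1 can switch to W (2.7 → 5.2). Not NE.
(Z, b1): P1 can switch to W (0.5 → 4.5). Not NE.
(Z, b2): P2 can switch to b1 (0.2 → 2.8). Not NE.
(Z, b3): P2 can switch to b1 (1 → 2.8). Not NE.

No pure-strategy Nash equilibrium.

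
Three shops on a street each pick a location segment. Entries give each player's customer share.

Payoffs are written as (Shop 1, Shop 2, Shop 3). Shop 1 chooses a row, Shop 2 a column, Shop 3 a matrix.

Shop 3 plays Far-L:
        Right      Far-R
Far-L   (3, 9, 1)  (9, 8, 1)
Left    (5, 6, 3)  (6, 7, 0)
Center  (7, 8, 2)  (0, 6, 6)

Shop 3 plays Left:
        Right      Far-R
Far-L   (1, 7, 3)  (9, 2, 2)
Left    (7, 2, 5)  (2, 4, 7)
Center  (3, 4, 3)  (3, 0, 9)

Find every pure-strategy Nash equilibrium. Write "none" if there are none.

Shop 1 against (Right, Far-L): payoffs 3, 5, 7 → best response Center.
Shop 1 against (Right, Left): payoffs 1, 7, 3 → best response Left.
Shop 1 against (Far-R, Far-L): payoffs 9, 6, 0 → best response Far-L.
Shop 1 against (Far-R, Left): payoffs 9, 2, 3 → best response Far-L.
Shop 2 against (Far-L, Far-L): payoffs 9, 8 → best response Right.
Shop 2 against (Far-L, Left): payoffs 7, 2 → best response Right.
Shop 2 against (Left, Far-L): payoffs 6, 7 → best response Far-R.
Shop 2 against (Left, Left): payoffs 2, 4 → best response Far-R.
Shop 2 against (Center, Far-L): payoffs 8, 6 → best response Right.
Shop 2 against (Center, Left): payoffs 4, 0 → best response Right.
Shop 3 against (Far-L, Right): payoffs 1, 3 → best response Left.
Shop 3 against (Far-L, Far-R): payoffs 1, 2 → best response Left.
Shop 3 against (Left, Right): payoffs 3, 5 → best response Left.
Shop 3 against (Left, Far-R): payoffs 0, 7 → best response Left.
Shop 3 against (Center, Right): payoffs 2, 3 → best response Left.
Shop 3 against (Center, Far-R): payoffs 6, 9 → best response Left.
No profile is a mutual best response for all players.

No pure-strategy Nash equilibrium.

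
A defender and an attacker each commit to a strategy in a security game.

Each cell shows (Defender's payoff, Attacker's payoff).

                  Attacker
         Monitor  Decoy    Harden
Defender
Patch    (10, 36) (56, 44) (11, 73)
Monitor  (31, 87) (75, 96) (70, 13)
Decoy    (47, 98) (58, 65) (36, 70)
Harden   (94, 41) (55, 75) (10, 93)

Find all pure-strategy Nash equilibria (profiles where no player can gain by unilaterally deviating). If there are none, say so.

(Monitor, Decoy)

Defender against Monitor: payoffs 10, 31, 47, 94 → best response Harden.
Defender against Decoy: payoffs 56, 75, 58, 55 → best response Monitor.
Defender against Harden: payoffs 11, 70, 36, 10 → best response Monitor.
Attacker against Patch: payoffs 36, 44, 73 → best response Harden.
Attacker against Monitor: payoffs 87, 96, 13 → best response Decoy.
Attacker against Decoy: payoffs 98, 65, 70 → best response Monitor.
Attacker against Harden: payoffs 41, 75, 93 → best response Harden.
Mutual best responses: (Monitor, Decoy).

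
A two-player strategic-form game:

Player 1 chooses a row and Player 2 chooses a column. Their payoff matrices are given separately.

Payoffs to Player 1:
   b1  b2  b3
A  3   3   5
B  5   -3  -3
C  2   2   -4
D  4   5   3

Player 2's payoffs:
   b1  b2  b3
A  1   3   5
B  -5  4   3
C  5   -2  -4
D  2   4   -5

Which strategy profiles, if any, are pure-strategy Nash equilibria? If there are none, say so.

(A, b3) and (D, b2)

Mark each player's best response to every combination of opponents' strategies; a profile where every player is best-responding is a pure Nash equilibrium.
Player 1 against b1: payoffs 3, 5, 2, 4 → best response B.
Player 1 against b2: payoffs 3, -3, 2, 5 → best response D.
Player 1 against b3: payoffs 5, -3, -4, 3 → best response A.
Player 2 against A: payoffs 1, 3, 5 → best response b3.
Player 2 against B: payoffs -5, 4, 3 → best response b2.
Player 2 against C: payoffs 5, -2, -4 → best response b1.
Player 2 against D: payoffs 2, 4, -5 → best response b2.
Mutual best responses: (A, b3); (D, b2).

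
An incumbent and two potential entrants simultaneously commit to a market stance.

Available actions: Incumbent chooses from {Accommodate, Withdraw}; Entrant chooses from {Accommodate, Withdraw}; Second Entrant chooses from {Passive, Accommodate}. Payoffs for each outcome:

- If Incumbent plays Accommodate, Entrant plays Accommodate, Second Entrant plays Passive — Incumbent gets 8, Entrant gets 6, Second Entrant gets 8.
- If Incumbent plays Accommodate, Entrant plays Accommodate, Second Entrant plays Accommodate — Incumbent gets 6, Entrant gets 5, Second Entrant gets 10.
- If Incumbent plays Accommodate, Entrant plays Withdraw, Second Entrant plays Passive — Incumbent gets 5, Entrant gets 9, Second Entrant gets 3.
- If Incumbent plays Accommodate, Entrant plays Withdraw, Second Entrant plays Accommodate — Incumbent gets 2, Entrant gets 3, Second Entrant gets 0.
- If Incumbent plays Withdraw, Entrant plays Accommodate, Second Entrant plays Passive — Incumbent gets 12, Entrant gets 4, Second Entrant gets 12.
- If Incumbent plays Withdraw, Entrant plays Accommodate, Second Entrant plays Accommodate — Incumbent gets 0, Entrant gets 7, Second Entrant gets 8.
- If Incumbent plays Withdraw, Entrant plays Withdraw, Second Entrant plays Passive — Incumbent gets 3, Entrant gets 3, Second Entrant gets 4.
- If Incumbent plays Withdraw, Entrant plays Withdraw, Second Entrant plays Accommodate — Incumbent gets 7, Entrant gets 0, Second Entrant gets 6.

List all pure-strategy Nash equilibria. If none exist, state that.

Pure-strategy Nash equilibria: (Accommodate, Accommodate, Accommodate) and (Accommodate, Withdraw, Passive) and (Withdraw, Accommodate, Passive)

Check each profile: it is a Nash equilibrium iff no player can strictly gain by switching unilaterally.
(Accommodate, Accommodate, Passive): Incumbent can switch to Withdraw (8 → 12). Not NE.
(Accommodate, Accommodate, Accommodate): Incumbent gets 6, best alternative 0; Entrant gets 5, best alternative 3; Second Entrant gets 10, best alternative 8. No profitable deviation — NE.
(Accommodate, Withdraw, Passive): Incumbent gets 5, best alternative 3; Entrant gets 9, best alternative 6; Second Entrant gets 3, best alternative 0. No profitable deviation — NE.
(Accommodate, Withdraw, Accommodate): Incumbent can switch to Withdraw (2 → 7). Not NE.
(Withdraw, Accommodate, Passive): Incumbent gets 12, best alternative 8; Entrant gets 4, best alternative 3; Second Entrant gets 12, best alternative 8. No profitable deviation — NE.
(Withdraw, Accommodate, Accommodate): Incumbent can switch to Accommodate (0 → 6). Not NE.
(Withdraw, Withdraw, Passive): Incumbent can switch to Accommodate (3 → 5). Not NE.
(Withdraw, Withdraw, Accommodate): Entrant can switch to Accommodate (0 → 7). Not NE.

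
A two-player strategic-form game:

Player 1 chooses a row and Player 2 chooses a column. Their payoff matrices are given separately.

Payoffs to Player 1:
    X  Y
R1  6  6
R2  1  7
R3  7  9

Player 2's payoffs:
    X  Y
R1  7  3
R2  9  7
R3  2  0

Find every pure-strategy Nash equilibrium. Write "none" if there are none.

(R1, X): Player 1 can switch to R3 (6 → 7). Not NE.
(R1, Y): Player 1 can switch to R2 (6 → 7). Not NE.
(R2, X): Player 1 can switch to R1 (1 → 6). Not NE.
(R2, Y): Player 1 can switch to R3 (7 → 9). Not NE.
(R3, X): Player 1 gets 7, best alternative 6; Player 2 gets 2, best alternative 0. No profitable deviation — NE.
(R3, Y): Player 2 can switch to X (0 → 2). Not NE.

(R3, X)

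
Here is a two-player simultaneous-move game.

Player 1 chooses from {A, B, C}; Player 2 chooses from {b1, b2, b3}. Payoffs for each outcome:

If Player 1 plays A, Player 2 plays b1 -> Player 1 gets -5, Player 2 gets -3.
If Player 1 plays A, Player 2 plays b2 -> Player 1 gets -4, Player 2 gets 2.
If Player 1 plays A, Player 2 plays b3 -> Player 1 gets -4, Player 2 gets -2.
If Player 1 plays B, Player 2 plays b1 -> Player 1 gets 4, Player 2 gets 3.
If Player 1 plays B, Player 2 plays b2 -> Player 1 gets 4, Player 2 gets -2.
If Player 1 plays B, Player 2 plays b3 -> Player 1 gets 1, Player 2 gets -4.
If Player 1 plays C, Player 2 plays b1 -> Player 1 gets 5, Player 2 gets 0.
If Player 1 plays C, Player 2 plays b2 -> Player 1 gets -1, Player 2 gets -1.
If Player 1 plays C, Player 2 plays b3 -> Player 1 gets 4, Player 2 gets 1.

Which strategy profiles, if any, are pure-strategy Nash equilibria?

Player 1 against b1: payoffs -5, 4, 5 → best response C.
Player 1 against b2: payoffs -4, 4, -1 → best response B.
Player 1 against b3: payoffs -4, 1, 4 → best response C.
Player 2 against A: payoffs -3, 2, -2 → best response b2.
Player 2 against B: payoffs 3, -2, -4 → best response b1.
Player 2 against C: payoffs 0, -1, 1 → best response b3.
Mutual best responses: (C, b3).

Pure NE: (C, b3)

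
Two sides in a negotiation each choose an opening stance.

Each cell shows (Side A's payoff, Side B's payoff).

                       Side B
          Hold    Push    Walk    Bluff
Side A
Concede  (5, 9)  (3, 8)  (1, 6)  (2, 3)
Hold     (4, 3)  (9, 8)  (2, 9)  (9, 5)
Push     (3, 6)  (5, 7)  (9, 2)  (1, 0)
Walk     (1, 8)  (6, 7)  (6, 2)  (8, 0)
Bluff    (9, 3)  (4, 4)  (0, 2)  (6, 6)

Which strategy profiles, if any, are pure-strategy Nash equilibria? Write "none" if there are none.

Side A against Hold: payoffs 5, 4, 3, 1, 9 → best response Bluff.
Side A against Push: payoffs 3, 9, 5, 6, 4 → best response Hold.
Side A against Walk: payoffs 1, 2, 9, 6, 0 → best response Push.
Side A against Bluff: payoffs 2, 9, 1, 8, 6 → best response Hold.
Side B against Concede: payoffs 9, 8, 6, 3 → best response Hold.
Side B against Hold: payoffs 3, 8, 9, 5 → best response Walk.
Side B against Push: payoffs 6, 7, 2, 0 → best response Push.
Side B against Walk: payoffs 8, 7, 2, 0 → best response Hold.
Side B against Bluff: payoffs 3, 4, 2, 6 → best response Bluff.
No profile is a mutual best response for all players.

No pure-strategy Nash equilibrium.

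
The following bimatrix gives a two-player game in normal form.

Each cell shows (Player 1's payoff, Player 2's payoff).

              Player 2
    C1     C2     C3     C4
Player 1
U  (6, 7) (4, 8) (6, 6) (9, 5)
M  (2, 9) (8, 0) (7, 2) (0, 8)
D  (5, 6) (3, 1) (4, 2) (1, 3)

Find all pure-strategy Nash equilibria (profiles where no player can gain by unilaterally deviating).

(U, C1): Player 2 can switch to C2 (7 → 8). Not NE.
(U, C2): Player 1 can switch to M (4 → 8). Not NE.
(U, C3): Player 1 can switch to M (6 → 7). Not NE.
(U, C4): Player 2 can switch to C1 (5 → 7). Not NE.
(M, C1): Player 1 can switch to U (2 → 6). Not NE.
(M, C2): Player 2 can switch to C1 (0 → 9). Not NE.
(M, C3): Player 2 can switch to C1 (2 → 9). Not NE.
(M, C4): Player 1 can switch to U (0 → 9). Not NE.
(D, C1): Player 1 can switch to U (5 → 6). Not NE.
(D, C2): Player 1 can switch to U (3 → 4). Not NE.
(The remaining 2 profiles each have a profitable deviation by the same check.)

This game has no pure Nash equilibrium.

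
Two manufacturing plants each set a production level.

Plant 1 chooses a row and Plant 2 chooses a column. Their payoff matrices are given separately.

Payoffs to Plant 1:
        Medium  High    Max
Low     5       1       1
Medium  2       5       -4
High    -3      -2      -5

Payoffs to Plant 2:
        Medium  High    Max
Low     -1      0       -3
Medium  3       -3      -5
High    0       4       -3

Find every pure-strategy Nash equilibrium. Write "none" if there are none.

(Low, Medium): Plant 2 can switch to High (-1 → 0). Not NE.
(Low, High): Plant 1 can switch to Medium (1 → 5). Not NE.
(Low, Max): Plant 2 can switch to Medium (-3 → -1). Not NE.
(Medium, Medium): Plant 1 can switch to Low (2 → 5). Not NE.
(Medium, High): Plant 2 can switch to Medium (-3 → 3). Not NE.
(Medium, Max): Plant 1 can switch to Low (-4 → 1). Not NE.
(High, Medium): Plant 1 can switch to Low (-3 → 5). Not NE.
(High, High): Plant 1 can switch to Low (-2 → 1). Not NE.
(High, Max): Plant 1 can switch to Low (-5 → 1). Not NE.

none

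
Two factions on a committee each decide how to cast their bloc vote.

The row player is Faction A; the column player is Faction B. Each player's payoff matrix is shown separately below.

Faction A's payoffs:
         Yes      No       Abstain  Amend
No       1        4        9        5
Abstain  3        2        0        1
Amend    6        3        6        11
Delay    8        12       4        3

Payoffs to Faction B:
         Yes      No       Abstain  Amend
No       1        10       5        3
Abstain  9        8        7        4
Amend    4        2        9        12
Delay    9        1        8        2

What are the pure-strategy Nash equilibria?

Faction A against Yes: payoffs 1, 3, 6, 8 → best response Delay.
Faction A against No: payoffs 4, 2, 3, 12 → best response Delay.
Faction A against Abstain: payoffs 9, 0, 6, 4 → best response No.
Faction A against Amend: payoffs 5, 1, 11, 3 → best response Amend.
Faction B against No: payoffs 1, 10, 5, 3 → best response No.
Faction B against Abstain: payoffs 9, 8, 7, 4 → best response Yes.
Faction B against Amend: payoffs 4, 2, 9, 12 → best response Amend.
Faction B against Delay: payoffs 9, 1, 8, 2 → best response Yes.
Mutual best responses: (Amend, Amend); (Delay, Yes).

(Amend, Amend), (Delay, Yes)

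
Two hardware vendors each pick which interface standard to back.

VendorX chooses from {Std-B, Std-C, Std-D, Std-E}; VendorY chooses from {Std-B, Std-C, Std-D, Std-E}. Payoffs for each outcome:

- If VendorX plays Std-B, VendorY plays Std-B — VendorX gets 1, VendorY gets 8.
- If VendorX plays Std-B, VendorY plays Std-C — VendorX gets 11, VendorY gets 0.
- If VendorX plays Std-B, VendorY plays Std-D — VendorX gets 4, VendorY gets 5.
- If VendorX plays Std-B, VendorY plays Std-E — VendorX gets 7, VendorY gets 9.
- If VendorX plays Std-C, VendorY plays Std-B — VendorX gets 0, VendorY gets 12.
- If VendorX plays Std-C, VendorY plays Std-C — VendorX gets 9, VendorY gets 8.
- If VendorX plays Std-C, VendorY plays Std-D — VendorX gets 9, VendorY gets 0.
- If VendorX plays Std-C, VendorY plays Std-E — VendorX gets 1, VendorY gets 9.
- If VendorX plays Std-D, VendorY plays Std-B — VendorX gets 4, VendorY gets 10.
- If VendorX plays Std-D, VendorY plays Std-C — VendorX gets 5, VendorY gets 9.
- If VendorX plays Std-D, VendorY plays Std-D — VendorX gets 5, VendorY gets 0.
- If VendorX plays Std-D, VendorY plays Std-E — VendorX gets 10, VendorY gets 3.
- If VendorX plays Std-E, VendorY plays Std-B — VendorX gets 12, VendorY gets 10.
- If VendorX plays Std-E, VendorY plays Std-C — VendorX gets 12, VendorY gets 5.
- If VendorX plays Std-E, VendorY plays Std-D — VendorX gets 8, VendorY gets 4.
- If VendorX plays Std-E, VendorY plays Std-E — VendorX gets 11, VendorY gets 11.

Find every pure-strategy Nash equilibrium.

VendorX against Std-B: payoffs 1, 0, 4, 12 → best response Std-E.
VendorX against Std-C: payoffs 11, 9, 5, 12 → best response Std-E.
VendorX against Std-D: payoffs 4, 9, 5, 8 → best response Std-C.
VendorX against Std-E: payoffs 7, 1, 10, 11 → best response Std-E.
VendorY against Std-B: payoffs 8, 0, 5, 9 → best response Std-E.
VendorY against Std-C: payoffs 12, 8, 0, 9 → best response Std-B.
VendorY against Std-D: payoffs 10, 9, 0, 3 → best response Std-B.
VendorY against Std-E: payoffs 10, 5, 4, 11 → best response Std-E.
Mutual best responses: (Std-E, Std-E).

Pure NE: (Std-E, Std-E)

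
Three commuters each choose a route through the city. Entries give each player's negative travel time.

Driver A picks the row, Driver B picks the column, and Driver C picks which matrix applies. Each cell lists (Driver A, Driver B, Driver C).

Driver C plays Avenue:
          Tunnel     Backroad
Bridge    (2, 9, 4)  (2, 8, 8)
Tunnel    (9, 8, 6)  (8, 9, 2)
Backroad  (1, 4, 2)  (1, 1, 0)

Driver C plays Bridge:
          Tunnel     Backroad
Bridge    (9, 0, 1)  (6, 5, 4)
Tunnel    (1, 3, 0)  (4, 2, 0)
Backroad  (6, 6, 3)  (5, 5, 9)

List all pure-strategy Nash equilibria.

(Bridge, Tunnel, Avenue): Driver A can switch to Tunnel (2 → 9). Not NE.
(Bridge, Tunnel, Bridge): Driver B can switch to Backroad (0 → 5). Not NE.
(Bridge, Backroad, Avenue): Driver A can switch to Tunnel (2 → 8). Not NE.
(Bridge, Backroad, Bridge): Driver C can switch to Avenue (4 → 8). Not NE.
(Tunnel, Tunnel, Avenue): Driver B can switch to Backroad (8 → 9). Not NE.
(Tunnel, Tunnel, Bridge): Driver A can switch to Bridge (1 → 9). Not NE.
(Tunnel, Backroad, Avenue): Driver A gets 8, best alternative 2; Driver B gets 9, best alternative 8; Driver C gets 2, best alternative 0. No profitable deviation — NE.
(Tunnel, Backroad, Bridge): Driver A can switch to Bridge (4 → 6). Not NE.
(Backroad, Tunnel, Avenue): Driver A can switch to Bridge (1 → 2). Not NE.
(The remaining 3 profiles each have a profitable deviation by the same check.)

The unique pure-strategy Nash equilibrium is (Tunnel, Backroad, Avenue).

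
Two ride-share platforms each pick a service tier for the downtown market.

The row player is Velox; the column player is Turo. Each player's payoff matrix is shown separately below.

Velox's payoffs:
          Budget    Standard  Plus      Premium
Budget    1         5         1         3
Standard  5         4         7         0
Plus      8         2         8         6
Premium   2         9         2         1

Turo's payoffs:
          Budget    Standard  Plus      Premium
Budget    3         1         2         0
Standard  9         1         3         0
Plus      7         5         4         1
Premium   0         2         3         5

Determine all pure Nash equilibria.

Mark each player's best response to every combination of opponents' strategies; a profile where every player is best-responding is a pure Nash equilibrium.
Velox against Budget: payoffs 1, 5, 8, 2 → best response Plus.
Velox against Standard: payoffs 5, 4, 2, 9 → best response Premium.
Velox against Plus: payoffs 1, 7, 8, 2 → best response Plus.
Velox against Premium: payoffs 3, 0, 6, 1 → best response Plus.
Turo against Budget: payoffs 3, 1, 2, 0 → best response Budget.
Turo against Standard: payoffs 9, 1, 3, 0 → best response Budget.
Turo against Plus: payoffs 7, 5, 4, 1 → best response Budget.
Turo against Premium: payoffs 0, 2, 3, 5 → best response Premium.
Mutual best responses: (Plus, Budget).

The unique pure-strategy Nash equilibrium is (Plus, Budget).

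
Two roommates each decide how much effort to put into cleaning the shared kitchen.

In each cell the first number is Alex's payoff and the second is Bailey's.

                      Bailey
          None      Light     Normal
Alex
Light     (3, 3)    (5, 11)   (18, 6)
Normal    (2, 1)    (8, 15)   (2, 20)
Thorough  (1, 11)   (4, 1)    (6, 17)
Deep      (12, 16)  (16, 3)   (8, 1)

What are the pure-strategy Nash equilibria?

Alex against None: payoffs 3, 2, 1, 12 → best response Deep.
Alex against Light: payoffs 5, 8, 4, 16 → best response Deep.
Alex against Normal: payoffs 18, 2, 6, 8 → best response Light.
Bailey against Light: payoffs 3, 11, 6 → best response Light.
Bailey against Normal: payoffs 1, 15, 20 → best response Normal.
Bailey against Thorough: payoffs 11, 1, 17 → best response Normal.
Bailey against Deep: payoffs 16, 3, 1 → best response None.
Mutual best responses: (Deep, None).

The unique pure-strategy Nash equilibrium is (Deep, None).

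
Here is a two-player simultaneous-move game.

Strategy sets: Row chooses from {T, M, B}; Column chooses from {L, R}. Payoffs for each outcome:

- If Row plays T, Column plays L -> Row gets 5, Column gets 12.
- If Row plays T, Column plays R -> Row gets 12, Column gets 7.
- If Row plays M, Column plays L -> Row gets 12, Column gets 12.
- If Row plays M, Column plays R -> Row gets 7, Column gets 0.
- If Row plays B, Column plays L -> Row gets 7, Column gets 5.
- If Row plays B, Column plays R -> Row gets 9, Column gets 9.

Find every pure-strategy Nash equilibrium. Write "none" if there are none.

Pure NE: (M, L)

(T, L): Row can switch to M (5 → 12). Not NE.
(T, R): Column can switch to L (7 → 12). Not NE.
(M, L): Row gets 12, best alternative 7; Column gets 12, best alternative 0. No profitable deviation — NE.
(M, R): Row can switch to T (7 → 12). Not NE.
(B, L): Row can switch to M (7 → 12). Not NE.
(B, R): Row can switch to T (9 → 12). Not NE.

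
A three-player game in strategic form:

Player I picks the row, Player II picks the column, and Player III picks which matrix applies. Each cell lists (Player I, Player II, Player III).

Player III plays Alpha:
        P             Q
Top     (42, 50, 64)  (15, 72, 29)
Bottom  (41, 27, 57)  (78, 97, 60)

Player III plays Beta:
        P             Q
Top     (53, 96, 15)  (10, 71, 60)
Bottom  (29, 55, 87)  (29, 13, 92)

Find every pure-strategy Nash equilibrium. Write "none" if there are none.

none

For each strategy profile, look for a profitable unilateral deviation.
(Top, P, Alpha): Player II can switch to Q (50 → 72). Not NE.
(Top, P, Beta): Player III can switch to Alpha (15 → 64). Not NE.
(Top, Q, Alpha): Player I can switch to Bottom (15 → 78). Not NE.
(Top, Q, Beta): Player I can switch to Bottom (10 → 29). Not NE.
(Bottom, P, Alpha): Player I can switch to Top (41 → 42). Not NE.
(Bottom, P, Beta): Player I can switch to Top (29 → 53). Not NE.
(Bottom, Q, Alpha): Player III can switch to Beta (60 → 92). Not NE.
(Bottom, Q, Beta): Player II can switch to P (13 → 55). Not NE.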